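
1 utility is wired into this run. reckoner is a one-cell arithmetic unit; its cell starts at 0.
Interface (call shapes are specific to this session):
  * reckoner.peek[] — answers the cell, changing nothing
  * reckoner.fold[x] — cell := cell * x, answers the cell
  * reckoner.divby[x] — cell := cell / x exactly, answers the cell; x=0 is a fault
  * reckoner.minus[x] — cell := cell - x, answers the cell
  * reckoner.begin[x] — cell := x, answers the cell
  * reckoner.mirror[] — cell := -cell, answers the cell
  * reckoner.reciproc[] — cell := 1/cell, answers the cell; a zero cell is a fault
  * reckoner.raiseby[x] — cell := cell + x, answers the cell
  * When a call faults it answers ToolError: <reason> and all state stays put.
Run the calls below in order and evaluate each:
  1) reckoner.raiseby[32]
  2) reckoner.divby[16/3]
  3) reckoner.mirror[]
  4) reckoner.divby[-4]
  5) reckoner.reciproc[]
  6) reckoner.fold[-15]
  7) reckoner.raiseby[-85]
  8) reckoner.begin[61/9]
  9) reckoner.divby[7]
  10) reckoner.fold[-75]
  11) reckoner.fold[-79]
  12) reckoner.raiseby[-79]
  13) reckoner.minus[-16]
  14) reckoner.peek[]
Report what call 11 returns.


·→ reckoner.raiseby(x=32)
·← 32
·→ reckoner.divby(x=16/3)
·← 6
·→ reckoner.mirror()
·← -6
·→ reckoner.divby(x=-4)
·← 3/2
·→ reckoner.reciproc()
·← 2/3
·→ reckoner.fold(x=-15)
·← -10
·→ reckoner.raiseby(x=-85)
·← -95
·→ reckoner.begin(x=61/9)
·← 61/9
·→ reckoner.divby(x=7)
·← 61/63
·→ reckoner.fold(x=-75)
·← -1525/21
·→ reckoner.fold(x=-79)
·← 120475/21
·→ reckoner.raiseby(x=-79)
·← 118816/21
·→ reckoner.minus(x=-16)
·← 119152/21
·→ reckoner.peek()
·← 119152/21

Answer: 120475/21


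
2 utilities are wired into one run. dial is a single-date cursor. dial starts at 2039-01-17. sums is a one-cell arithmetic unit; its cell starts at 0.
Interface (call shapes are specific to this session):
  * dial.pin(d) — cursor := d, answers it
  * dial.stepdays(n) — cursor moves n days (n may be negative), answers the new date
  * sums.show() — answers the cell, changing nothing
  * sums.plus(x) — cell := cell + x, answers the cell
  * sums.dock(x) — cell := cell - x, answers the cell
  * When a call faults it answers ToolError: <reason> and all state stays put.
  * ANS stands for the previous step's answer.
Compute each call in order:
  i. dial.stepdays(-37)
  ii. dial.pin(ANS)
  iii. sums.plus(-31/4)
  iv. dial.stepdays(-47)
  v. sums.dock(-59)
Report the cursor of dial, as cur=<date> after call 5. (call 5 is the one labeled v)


;; 1. dial.stepdays(n: -37) == 2038-12-11
;; 2. dial.pin(d: ANS) == 2038-12-11
;; 3. sums.plus(x: -31/4) == -31/4
;; 4. dial.stepdays(n: -47) == 2038-10-25
;; 5. sums.dock(x: -59) == 205/4

Answer: cur=2038-10-25


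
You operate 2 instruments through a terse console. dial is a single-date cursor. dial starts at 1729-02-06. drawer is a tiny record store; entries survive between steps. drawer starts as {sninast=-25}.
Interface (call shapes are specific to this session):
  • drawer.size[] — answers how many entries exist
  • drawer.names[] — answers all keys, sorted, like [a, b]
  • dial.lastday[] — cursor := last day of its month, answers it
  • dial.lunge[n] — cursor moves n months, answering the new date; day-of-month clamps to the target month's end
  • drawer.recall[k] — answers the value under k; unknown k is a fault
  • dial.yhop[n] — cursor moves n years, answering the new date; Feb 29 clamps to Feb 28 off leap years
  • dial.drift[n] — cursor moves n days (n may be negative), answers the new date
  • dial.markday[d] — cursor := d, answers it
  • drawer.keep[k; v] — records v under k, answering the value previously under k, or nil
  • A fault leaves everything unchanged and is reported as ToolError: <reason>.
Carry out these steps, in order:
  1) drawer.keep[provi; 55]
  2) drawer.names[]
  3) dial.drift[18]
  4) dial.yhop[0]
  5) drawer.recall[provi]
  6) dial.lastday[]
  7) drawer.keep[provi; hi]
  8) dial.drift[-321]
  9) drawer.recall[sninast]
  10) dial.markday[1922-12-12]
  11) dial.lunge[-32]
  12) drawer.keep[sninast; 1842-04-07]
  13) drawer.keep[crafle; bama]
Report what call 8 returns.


> drawer.keep provi 55
= nil
> drawer.names
= [provi, sninast]
> dial.drift 18
= 1729-02-24
> dial.yhop 0
= 1729-02-24
> drawer.recall provi
= 55
> dial.lastday
= 1729-02-28
> drawer.keep provi hi
= 55
> dial.drift -321
= 1728-04-13
> drawer.recall sninast
= -25
> dial.markday 1922-12-12
= 1922-12-12
> dial.lunge -32
= 1920-04-12
> drawer.keep sninast 1842-04-07
= -25
> drawer.keep crafle bama
= nil

Answer: 1728-04-13


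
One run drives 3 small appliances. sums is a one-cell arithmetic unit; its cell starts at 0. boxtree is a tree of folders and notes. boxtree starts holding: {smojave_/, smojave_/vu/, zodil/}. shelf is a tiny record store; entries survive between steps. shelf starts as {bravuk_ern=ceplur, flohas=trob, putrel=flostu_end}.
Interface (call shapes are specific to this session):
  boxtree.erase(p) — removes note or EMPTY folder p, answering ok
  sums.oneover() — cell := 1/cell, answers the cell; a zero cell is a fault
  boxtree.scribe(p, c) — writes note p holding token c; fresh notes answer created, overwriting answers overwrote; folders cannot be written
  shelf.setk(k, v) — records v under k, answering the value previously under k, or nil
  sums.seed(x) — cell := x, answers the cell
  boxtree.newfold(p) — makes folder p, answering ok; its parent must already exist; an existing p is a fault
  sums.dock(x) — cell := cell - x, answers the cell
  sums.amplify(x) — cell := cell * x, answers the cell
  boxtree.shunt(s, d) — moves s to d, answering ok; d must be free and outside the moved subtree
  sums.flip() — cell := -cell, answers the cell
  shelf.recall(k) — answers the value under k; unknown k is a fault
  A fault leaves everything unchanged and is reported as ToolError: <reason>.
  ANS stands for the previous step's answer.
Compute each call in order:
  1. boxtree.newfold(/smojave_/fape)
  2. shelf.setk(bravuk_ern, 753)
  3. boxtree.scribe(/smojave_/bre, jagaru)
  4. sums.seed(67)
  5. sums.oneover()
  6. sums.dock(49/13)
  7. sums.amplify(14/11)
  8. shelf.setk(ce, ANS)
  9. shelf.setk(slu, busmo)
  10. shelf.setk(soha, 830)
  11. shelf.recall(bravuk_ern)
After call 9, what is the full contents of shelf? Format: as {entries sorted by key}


CALL boxtree.newfold[p=/smojave_/fape]
RET  ok
CALL shelf.setk[k=bravuk_ern; v=753]
RET  ceplur
CALL boxtree.scribe[p=/smojave_/bre; c=jagaru]
RET  created
CALL sums.seed[x=67]
RET  67
CALL sums.oneover[]
RET  1/67
CALL sums.dock[x=49/13]
RET  -3270/871
CALL sums.amplify[x=14/11]
RET  -45780/9581
CALL shelf.setk[k=ce; v=ANS]
RET  nil
CALL shelf.setk[k=slu; v=busmo]
RET  nil
CALL shelf.setk[k=soha; v=830]
RET  nil
CALL shelf.recall[k=bravuk_ern]
RET  753

Answer: {bravuk_ern=753, ce=-45780/9581, flohas=trob, putrel=flostu_end, slu=busmo}


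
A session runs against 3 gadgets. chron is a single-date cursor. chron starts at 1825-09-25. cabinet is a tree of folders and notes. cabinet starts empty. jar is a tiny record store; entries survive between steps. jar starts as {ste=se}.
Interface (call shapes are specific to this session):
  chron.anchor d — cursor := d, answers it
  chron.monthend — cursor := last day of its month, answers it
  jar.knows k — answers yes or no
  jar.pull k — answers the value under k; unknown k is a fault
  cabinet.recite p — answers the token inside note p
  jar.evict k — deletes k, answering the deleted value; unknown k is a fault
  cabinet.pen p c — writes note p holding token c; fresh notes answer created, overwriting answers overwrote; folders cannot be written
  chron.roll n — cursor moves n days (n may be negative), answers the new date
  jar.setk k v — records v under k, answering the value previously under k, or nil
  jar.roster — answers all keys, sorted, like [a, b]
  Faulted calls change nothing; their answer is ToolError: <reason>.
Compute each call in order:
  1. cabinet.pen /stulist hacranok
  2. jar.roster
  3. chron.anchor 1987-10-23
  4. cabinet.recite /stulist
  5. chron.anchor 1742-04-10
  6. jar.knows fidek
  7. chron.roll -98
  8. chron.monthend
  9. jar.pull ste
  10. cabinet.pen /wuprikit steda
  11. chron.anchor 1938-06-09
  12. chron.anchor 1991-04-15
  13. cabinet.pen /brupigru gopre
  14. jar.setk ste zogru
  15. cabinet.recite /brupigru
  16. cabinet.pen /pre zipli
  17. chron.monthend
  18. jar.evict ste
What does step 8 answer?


Answer: 1742-01-31

Derivation:
Now I run pen using p: /stulist, c: hacranok, and see created.
Now I run roster(), — result: [ste].
I call anchor using d: 1987-10-23, — result: 1987-10-23.
Invoking recite using p: /stulist: hacranok.
I use anchor using d: 1742-04-10, yielding 1742-04-10.
Calling knows using k: fidek, yielding no.
Invoking roll using n: -98, and see 1742-01-02.
Calling monthend(), and observe 1742-01-31.
Calling pull using k: ste, and see se.
I call pen using p: /wuprikit, c: steda, yielding created.
Now I run anchor using d: 1938-06-09, yielding 1938-06-09.
Then anchor using d: 1991-04-15, and get 1991-04-15.
Calling pen using p: /brupigru, c: gopre, — result: created.
Calling setk using k: ste, v: zogru: se.
Now I run recite using p: /brupigru, — result: gopre.
Invoking pen using p: /pre, c: zipli: created.
Next I call monthend, which returns 1991-04-30.
Calling evict using k: ste, and see zogru.


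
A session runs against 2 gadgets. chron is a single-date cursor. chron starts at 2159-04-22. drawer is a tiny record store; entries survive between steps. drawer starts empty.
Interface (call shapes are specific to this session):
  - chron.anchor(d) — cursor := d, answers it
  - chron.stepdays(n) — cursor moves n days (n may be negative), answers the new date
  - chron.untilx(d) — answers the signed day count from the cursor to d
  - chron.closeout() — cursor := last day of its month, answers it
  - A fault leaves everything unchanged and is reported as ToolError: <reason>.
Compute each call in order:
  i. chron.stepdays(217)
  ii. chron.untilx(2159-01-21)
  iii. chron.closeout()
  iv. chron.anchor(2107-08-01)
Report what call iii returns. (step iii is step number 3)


Answer: 2159-11-30

Derivation:
I call chron.stepdays using n='217', and see 2159-11-25.
I invoke chron.untilx using d='2159-01-21', and see -308.
I call chron.closeout, and observe 2159-11-30.
I try chron.anchor using d='2107-08-01', giving 2107-08-01.


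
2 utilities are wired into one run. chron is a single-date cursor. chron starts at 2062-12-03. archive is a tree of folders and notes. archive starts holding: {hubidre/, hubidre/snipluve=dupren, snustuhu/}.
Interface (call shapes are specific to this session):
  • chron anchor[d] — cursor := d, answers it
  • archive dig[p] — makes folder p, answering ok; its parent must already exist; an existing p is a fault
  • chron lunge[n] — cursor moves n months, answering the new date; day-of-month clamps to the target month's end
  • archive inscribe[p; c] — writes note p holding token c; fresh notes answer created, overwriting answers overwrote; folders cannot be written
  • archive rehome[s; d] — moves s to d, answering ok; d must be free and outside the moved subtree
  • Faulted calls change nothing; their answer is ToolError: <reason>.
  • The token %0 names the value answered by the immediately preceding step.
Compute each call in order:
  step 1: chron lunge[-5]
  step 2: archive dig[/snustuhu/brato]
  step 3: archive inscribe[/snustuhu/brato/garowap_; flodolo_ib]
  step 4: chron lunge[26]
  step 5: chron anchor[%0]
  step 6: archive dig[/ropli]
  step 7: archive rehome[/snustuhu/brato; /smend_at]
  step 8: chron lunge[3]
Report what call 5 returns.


Answer: 2064-09-03

Derivation:
>> chron lunge(n: -5)
<< 2062-07-03
>> archive dig(p: /snustuhu/brato)
<< ok
>> archive inscribe(p: /snustuhu/brato/garowap_, c: flodolo_ib)
<< created
>> chron lunge(n: 26)
<< 2064-09-03
>> chron anchor(d: %0)
<< 2064-09-03
>> archive dig(p: /ropli)
<< ok
>> archive rehome(s: /snustuhu/brato, d: /smend_at)
<< ok
>> chron lunge(n: 3)
<< 2064-12-03


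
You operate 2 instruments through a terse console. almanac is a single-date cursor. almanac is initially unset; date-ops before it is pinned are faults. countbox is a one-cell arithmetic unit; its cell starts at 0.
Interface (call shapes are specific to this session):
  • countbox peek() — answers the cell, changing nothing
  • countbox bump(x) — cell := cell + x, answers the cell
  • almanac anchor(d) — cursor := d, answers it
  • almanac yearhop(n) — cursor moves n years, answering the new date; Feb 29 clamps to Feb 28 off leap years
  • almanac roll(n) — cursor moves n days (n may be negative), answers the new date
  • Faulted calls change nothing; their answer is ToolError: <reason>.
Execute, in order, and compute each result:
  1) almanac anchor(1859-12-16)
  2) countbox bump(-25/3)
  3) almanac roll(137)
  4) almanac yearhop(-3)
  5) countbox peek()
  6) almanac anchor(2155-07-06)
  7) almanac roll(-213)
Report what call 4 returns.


% 1. almanac anchor(d→1859-12-16) => 1859-12-16
% 2. countbox bump(x→-25/3) => -25/3
% 3. almanac roll(n→137) => 1860-05-01
% 4. almanac yearhop(n→-3) => 1857-05-01
% 5. countbox peek() => -25/3
% 6. almanac anchor(d→2155-07-06) => 2155-07-06
% 7. almanac roll(n→-213) => 2154-12-05

Answer: 1857-05-01


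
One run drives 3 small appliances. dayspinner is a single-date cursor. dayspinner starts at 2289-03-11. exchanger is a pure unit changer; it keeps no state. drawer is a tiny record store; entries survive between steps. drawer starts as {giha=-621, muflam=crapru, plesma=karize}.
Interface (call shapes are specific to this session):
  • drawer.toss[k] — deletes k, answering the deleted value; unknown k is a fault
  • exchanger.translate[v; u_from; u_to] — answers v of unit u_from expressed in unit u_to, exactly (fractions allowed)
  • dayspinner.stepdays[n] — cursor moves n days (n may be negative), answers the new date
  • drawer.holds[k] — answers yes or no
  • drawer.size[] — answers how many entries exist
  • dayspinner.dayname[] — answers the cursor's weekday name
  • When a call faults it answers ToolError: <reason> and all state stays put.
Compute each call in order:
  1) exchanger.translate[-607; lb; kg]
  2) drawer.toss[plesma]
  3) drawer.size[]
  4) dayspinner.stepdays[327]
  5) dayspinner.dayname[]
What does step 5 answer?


Answer: Saturday

Derivation:
;; 1. exchanger.translate(v→-607, u_from→lb, u_to→kg) => -27533056859/100000000
;; 2. drawer.toss(k→plesma) => karize
;; 3. drawer.size() => 2
;; 4. dayspinner.stepdays(n→327) => 2290-02-01
;; 5. dayspinner.dayname() => Saturday


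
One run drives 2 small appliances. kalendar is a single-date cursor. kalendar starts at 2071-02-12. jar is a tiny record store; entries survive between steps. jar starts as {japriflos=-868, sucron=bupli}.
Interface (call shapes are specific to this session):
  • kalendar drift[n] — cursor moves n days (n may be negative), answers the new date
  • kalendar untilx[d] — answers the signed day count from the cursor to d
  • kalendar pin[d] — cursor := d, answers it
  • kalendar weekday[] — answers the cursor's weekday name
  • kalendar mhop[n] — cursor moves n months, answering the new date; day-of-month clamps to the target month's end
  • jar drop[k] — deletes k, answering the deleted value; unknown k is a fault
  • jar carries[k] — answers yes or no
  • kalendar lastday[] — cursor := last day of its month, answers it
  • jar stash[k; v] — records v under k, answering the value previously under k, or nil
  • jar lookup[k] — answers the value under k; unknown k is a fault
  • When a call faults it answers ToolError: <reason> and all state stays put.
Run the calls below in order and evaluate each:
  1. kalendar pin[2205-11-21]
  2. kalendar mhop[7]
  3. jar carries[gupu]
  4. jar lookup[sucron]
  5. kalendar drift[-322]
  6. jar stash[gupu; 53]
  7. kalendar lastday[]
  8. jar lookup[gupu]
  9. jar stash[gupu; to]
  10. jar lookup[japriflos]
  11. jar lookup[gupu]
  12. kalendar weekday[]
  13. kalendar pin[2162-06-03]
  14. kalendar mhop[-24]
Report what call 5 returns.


I run kalendar pin(d→2205-11-21), → 2205-11-21.
I run kalendar mhop(n→7), yielding 2206-06-21.
I try jar carries(k→gupu), and see no.
Invoking jar lookup(k→sucron), yielding bupli.
I use kalendar drift(n→-322), — result: 2205-08-03.
Invoking jar stash(k→gupu, v→53), and see nil.
I invoke kalendar lastday, giving 2205-08-31.
Using jar lookup(k→gupu), and get 53.
Using jar stash(k→gupu, v→to), giving 53.
Now I run jar lookup(k→japriflos), and see -868.
I use jar lookup(k→gupu), yielding to.
Using kalendar weekday, which returns Saturday.
Then kalendar pin(d→2162-06-03): 2162-06-03.
I run kalendar mhop(n→-24): 2160-06-03.

Answer: 2205-08-03


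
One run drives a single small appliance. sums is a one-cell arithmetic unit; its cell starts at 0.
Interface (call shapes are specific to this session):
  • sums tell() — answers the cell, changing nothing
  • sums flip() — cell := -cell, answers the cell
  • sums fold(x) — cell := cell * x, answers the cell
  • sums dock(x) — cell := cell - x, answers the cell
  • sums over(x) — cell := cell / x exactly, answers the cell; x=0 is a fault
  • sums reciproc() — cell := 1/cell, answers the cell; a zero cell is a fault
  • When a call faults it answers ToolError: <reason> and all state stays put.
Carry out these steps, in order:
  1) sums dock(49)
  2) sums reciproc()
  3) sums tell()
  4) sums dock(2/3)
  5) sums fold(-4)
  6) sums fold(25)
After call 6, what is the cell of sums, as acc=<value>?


Answer: acc=10100/147

Derivation:
CALL sums dock[x→49]
RET  -49
CALL sums reciproc[]
RET  -1/49
CALL sums tell[]
RET  -1/49
CALL sums dock[x→2/3]
RET  -101/147
CALL sums fold[x→-4]
RET  404/147
CALL sums fold[x→25]
RET  10100/147


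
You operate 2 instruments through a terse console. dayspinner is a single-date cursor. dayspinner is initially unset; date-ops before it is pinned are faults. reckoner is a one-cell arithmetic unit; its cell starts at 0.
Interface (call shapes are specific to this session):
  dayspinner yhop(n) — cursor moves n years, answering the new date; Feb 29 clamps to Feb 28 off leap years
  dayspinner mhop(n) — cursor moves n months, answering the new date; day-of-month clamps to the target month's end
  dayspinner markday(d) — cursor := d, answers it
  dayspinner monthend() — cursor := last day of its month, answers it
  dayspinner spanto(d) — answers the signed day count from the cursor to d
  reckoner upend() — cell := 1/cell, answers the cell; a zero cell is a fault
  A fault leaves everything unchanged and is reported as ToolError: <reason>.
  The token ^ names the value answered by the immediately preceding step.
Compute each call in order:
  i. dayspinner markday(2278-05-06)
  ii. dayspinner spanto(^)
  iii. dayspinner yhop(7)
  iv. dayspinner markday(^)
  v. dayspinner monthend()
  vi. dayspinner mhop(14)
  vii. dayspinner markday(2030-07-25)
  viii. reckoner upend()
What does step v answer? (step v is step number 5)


Answer: 2285-05-31

Derivation:
·→ dayspinner markday(d='2278-05-06')
·← 2278-05-06
·→ dayspinner spanto(d='^')
·← 0
·→ dayspinner yhop(n='7')
·← 2285-05-06
·→ dayspinner markday(d='^')
·← 2285-05-06
·→ dayspinner monthend()
·← 2285-05-31
·→ dayspinner mhop(n='14')
·← 2286-07-31
·→ dayspinner markday(d='2030-07-25')
·← 2030-07-25
·→ reckoner upend()
·← ToolError: reciprocal of zero


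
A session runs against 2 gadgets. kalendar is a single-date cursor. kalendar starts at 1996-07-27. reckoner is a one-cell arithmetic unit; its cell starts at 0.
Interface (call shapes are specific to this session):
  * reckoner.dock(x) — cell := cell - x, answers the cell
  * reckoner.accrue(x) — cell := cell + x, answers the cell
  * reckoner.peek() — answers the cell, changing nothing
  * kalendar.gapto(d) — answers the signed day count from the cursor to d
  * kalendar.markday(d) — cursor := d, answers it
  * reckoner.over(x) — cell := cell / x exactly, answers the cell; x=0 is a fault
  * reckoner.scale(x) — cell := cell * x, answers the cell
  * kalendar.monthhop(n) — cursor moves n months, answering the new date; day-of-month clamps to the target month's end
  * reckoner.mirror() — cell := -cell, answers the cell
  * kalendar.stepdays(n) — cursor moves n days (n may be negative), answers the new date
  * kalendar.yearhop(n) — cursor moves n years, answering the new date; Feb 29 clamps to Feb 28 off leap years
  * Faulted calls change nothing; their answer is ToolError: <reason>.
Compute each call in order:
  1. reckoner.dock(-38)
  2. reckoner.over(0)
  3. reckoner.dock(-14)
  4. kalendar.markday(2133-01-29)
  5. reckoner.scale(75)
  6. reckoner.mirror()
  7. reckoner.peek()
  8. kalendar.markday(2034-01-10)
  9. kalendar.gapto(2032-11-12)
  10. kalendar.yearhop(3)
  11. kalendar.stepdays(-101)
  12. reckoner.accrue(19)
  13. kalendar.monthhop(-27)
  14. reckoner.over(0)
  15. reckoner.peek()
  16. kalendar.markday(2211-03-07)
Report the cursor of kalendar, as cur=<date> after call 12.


Answer: cur=2036-10-01

Derivation:
CALL dock[-38]
RET  38
CALL over[0]
RET  ToolError: division by zero
CALL dock[-14]
RET  52
CALL markday[2133-01-29]
RET  2133-01-29
CALL scale[75]
RET  3900
CALL mirror[]
RET  -3900
CALL peek[]
RET  -3900
CALL markday[2034-01-10]
RET  2034-01-10
CALL gapto[2032-11-12]
RET  -424
CALL yearhop[3]
RET  2037-01-10
CALL stepdays[-101]
RET  2036-10-01
CALL accrue[19]
RET  -3881
CALL monthhop[-27]
RET  2034-07-01
CALL over[0]
RET  ToolError: division by zero
CALL peek[]
RET  -3881
CALL markday[2211-03-07]
RET  2211-03-07


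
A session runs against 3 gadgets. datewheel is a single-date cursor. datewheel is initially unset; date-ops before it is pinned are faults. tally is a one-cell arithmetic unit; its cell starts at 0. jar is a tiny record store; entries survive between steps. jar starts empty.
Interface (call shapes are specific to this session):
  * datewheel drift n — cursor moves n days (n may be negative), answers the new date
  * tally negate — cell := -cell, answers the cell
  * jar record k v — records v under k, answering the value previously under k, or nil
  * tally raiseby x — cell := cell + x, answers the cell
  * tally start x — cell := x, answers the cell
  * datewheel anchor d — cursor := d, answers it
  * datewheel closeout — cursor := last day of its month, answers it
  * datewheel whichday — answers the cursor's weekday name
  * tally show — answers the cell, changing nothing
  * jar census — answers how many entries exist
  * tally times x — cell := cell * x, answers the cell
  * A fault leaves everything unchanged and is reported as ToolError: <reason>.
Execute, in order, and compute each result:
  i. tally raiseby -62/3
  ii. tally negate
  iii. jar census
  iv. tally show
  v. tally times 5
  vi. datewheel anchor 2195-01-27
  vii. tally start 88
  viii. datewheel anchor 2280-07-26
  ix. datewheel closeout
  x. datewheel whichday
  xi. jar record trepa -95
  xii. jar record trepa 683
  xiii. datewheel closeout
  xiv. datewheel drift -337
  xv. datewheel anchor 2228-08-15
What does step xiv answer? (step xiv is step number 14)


CALL tally raiseby[x→-62/3]
RET  -62/3
CALL tally negate[]
RET  62/3
CALL jar census[]
RET  0
CALL tally show[]
RET  62/3
CALL tally times[x→5]
RET  310/3
CALL datewheel anchor[d→2195-01-27]
RET  2195-01-27
CALL tally start[x→88]
RET  88
CALL datewheel anchor[d→2280-07-26]
RET  2280-07-26
CALL datewheel closeout[]
RET  2280-07-31
CALL datewheel whichday[]
RET  Saturday
CALL jar record[k→trepa; v→-95]
RET  nil
CALL jar record[k→trepa; v→683]
RET  -95
CALL datewheel closeout[]
RET  2280-07-31
CALL datewheel drift[n→-337]
RET  2279-08-29
CALL datewheel anchor[d→2228-08-15]
RET  2228-08-15

Answer: 2279-08-29


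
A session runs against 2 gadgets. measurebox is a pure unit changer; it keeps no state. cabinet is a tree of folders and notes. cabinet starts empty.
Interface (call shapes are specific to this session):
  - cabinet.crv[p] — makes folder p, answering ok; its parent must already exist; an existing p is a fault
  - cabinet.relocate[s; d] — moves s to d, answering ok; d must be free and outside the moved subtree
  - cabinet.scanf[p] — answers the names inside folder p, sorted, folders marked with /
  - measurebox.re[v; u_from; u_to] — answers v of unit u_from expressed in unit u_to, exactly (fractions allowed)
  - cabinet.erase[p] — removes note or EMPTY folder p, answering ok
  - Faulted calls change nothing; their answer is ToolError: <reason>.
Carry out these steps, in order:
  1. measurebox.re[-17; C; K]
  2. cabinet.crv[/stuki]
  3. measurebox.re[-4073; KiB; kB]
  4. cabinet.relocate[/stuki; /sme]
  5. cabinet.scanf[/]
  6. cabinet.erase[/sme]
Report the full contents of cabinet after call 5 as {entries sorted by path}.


Answer: {sme/}

Derivation:
I run measurebox.re with v='-17', u_from='C', u_to='K': 5123/20.
Invoking cabinet.crv with p='/stuki', which returns ok.
Next I call measurebox.re with v='-4073', u_from='KiB', u_to='kB', → -521344/125.
Now I run cabinet.relocate with s='/stuki', d='/sme', — result: ok.
I call cabinet.scanf with p='/': [sme/].
I try cabinet.erase with p='/sme': ok.


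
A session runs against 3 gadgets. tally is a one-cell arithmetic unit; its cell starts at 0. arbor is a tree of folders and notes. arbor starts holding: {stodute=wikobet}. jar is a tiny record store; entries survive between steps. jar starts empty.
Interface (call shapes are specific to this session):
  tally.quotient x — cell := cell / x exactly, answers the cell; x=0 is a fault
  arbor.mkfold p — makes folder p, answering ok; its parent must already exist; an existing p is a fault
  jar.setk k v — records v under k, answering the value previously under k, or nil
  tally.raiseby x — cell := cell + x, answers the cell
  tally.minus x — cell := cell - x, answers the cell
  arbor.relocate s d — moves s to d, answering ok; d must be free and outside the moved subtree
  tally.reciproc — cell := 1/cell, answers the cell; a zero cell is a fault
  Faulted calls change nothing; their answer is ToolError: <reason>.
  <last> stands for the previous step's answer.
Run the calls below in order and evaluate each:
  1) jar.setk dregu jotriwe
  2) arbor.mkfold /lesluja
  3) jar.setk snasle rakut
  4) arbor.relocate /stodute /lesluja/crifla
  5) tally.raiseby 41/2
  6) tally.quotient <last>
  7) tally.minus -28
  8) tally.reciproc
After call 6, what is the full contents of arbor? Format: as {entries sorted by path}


Answer: {lesluja/, lesluja/crifla=wikobet}

Derivation:
-- 1. setk(k='dregu', v='jotriwe') : nil
-- 2. mkfold(p='/lesluja') : ok
-- 3. setk(k='snasle', v='rakut') : nil
-- 4. relocate(s='/stodute', d='/lesluja/crifla') : ok
-- 5. raiseby(x='41/2') : 41/2
-- 6. quotient(x='<last>') : 1
-- 7. minus(x='-28') : 29
-- 8. reciproc() : 1/29


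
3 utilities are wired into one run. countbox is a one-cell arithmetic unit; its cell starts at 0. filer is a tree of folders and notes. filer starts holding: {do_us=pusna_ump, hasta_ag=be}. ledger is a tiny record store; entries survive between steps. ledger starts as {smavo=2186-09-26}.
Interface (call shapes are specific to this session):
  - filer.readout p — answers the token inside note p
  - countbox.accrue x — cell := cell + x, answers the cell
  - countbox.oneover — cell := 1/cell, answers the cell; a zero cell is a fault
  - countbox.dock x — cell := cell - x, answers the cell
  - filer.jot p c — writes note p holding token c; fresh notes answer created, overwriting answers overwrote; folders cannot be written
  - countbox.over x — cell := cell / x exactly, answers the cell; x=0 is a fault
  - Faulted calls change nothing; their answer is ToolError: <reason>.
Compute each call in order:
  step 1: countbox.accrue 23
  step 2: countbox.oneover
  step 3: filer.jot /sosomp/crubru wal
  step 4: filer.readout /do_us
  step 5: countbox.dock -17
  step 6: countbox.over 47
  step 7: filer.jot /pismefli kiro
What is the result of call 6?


Answer: 392/1081

Derivation:
>>> accrue x=23
[out] 23
>>> oneover
[out] 1/23
>>> jot p=/sosomp/crubru c=wal
[out] ToolError: no parent
>>> readout p=/do_us
[out] pusna_ump
>>> dock x=-17
[out] 392/23
>>> over x=47
[out] 392/1081
>>> jot p=/pismefli c=kiro
[out] created


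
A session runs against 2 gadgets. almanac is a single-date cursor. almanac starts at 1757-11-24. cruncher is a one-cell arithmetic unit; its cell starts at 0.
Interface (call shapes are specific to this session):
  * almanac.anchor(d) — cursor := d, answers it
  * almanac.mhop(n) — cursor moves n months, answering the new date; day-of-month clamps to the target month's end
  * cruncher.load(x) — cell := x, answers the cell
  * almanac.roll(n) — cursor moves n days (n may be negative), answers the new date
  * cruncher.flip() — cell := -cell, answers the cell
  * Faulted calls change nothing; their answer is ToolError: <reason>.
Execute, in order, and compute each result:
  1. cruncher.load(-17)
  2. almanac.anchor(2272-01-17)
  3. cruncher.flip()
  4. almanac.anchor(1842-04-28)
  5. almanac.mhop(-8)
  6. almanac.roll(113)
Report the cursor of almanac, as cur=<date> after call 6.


;; load(x: -17) => -17
;; anchor(d: 2272-01-17) => 2272-01-17
;; flip() => 17
;; anchor(d: 1842-04-28) => 1842-04-28
;; mhop(n: -8) => 1841-08-28
;; roll(n: 113) => 1841-12-19

Answer: cur=1841-12-19


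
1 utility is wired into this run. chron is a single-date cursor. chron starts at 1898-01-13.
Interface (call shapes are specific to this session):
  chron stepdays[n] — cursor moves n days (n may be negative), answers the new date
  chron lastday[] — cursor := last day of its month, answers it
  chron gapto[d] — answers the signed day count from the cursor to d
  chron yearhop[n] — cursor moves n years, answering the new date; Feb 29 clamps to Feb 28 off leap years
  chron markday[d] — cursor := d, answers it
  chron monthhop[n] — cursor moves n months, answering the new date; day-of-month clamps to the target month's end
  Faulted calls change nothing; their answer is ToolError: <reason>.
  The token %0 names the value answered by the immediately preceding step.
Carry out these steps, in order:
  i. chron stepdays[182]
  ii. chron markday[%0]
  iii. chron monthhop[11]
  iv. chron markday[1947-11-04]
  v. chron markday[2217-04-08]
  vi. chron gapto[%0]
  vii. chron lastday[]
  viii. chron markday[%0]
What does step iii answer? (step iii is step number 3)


Answer: 1899-06-14

Derivation:
// chron stepdays(182) == 1898-07-14
// chron markday(%0) == 1898-07-14
// chron monthhop(11) == 1899-06-14
// chron markday(1947-11-04) == 1947-11-04
// chron markday(2217-04-08) == 2217-04-08
// chron gapto(%0) == 0
// chron lastday() == 2217-04-30
// chron markday(%0) == 2217-04-30


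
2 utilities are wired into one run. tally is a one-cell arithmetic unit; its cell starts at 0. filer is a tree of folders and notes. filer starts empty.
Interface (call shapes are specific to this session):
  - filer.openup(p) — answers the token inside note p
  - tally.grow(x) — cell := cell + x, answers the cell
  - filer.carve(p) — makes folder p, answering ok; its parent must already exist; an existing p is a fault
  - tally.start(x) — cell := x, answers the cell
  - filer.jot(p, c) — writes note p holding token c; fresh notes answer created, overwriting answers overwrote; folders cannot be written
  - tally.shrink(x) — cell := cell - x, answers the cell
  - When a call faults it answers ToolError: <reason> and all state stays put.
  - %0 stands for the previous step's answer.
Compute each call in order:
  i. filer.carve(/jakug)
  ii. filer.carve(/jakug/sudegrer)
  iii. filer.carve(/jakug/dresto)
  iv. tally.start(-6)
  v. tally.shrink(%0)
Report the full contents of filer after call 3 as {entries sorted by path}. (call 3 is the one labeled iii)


CALL carve[/jakug]
RET  ok
CALL carve[/jakug/sudegrer]
RET  ok
CALL carve[/jakug/dresto]
RET  ok
CALL start[-6]
RET  -6
CALL shrink[%0]
RET  0

Answer: {jakug/, jakug/dresto/, jakug/sudegrer/}


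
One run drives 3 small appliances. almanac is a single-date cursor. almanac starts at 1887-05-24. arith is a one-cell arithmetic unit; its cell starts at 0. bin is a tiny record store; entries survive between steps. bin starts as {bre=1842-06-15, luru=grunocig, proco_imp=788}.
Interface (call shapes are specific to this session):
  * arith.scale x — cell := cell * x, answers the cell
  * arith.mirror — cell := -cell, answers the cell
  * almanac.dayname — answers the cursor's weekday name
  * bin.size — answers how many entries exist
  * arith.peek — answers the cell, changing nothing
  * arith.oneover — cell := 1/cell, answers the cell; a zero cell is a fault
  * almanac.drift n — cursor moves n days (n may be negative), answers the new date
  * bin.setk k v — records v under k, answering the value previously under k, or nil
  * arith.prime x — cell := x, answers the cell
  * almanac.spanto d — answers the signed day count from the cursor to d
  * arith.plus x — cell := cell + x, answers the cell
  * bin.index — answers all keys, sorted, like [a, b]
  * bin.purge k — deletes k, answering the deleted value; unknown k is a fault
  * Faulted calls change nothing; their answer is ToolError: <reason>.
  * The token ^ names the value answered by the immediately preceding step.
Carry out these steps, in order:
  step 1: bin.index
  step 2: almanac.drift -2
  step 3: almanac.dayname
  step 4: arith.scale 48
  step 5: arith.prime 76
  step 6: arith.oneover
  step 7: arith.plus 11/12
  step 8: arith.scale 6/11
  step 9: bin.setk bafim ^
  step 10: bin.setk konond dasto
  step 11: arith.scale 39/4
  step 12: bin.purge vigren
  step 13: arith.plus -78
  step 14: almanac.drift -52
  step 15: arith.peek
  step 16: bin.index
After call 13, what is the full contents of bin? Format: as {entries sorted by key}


Calling index(), and see [bre, luru, proco_imp].
I invoke drift on n='-2': 1887-05-22.
Calling dayname, and observe Sunday.
I invoke scale on x='48', and see 0.
I call prime on x='76', and observe 76.
I invoke oneover, — result: 1/76.
Calling plus on x='11/12': 53/57.
Then scale on x='6/11', and see 106/209.
Next I call setk on k='bafim', v='^', and get nil.
Then setk on k='konond', v='dasto': nil.
Now I run scale on x='39/4', giving 2067/418.
I run purge on k='vigren', and get ToolError: no such key vigren.
I run plus on x='-78': -30537/418.
Using drift on n='-52': 1887-03-31.
Using peek, and get -30537/418.
I try index, which returns [bafim, bre, konond, luru, proco_imp].

Answer: {bafim=106/209, bre=1842-06-15, konond=dasto, luru=grunocig, proco_imp=788}


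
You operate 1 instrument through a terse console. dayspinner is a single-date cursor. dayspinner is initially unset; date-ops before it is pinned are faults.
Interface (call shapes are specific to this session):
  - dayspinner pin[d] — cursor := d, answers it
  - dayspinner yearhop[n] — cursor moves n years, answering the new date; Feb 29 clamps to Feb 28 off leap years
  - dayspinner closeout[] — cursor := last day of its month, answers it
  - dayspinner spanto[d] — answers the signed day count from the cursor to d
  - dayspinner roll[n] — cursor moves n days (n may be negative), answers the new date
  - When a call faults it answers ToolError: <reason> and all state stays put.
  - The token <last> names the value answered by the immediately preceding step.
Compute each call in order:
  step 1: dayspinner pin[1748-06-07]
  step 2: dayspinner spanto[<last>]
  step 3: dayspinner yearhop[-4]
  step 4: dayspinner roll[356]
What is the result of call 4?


>> dayspinner pin(d: 1748-06-07)
<< 1748-06-07
>> dayspinner spanto(d: <last>)
<< 0
>> dayspinner yearhop(n: -4)
<< 1744-06-07
>> dayspinner roll(n: 356)
<< 1745-05-29

Answer: 1745-05-29


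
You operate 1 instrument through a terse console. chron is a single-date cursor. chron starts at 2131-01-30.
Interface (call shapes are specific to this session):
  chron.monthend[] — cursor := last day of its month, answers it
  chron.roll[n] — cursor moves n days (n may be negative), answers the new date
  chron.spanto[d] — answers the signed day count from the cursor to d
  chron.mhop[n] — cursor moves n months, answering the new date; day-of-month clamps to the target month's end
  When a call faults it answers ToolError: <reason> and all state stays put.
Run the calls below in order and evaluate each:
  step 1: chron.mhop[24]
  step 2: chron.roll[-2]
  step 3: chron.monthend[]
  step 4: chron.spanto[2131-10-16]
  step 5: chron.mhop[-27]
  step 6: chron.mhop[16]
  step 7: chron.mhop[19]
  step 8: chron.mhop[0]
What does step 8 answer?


Answer: 2133-09-29

Derivation:
Do: mhop[24]
See: 2133-01-30
Do: roll[-2]
See: 2133-01-28
Do: monthend[]
See: 2133-01-31
Do: spanto[2131-10-16]
See: -473
Do: mhop[-27]
See: 2130-10-31
Do: mhop[16]
See: 2132-02-29
Do: mhop[19]
See: 2133-09-29
Do: mhop[0]
See: 2133-09-29


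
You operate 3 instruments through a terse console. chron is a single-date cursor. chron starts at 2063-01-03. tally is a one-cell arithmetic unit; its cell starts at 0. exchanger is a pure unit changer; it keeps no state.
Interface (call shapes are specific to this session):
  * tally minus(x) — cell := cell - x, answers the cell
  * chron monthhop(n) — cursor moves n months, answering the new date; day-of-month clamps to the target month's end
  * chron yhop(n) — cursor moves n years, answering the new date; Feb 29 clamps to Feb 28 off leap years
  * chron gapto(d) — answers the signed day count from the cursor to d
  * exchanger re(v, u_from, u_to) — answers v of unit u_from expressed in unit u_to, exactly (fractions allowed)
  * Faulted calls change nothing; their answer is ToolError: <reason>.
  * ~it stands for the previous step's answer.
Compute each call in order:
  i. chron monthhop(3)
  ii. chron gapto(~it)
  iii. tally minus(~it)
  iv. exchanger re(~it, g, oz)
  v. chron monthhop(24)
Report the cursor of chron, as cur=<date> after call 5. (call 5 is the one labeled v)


Answer: cur=2065-04-03

Derivation:
-- 1. chron monthhop(n='3') ~> 2063-04-03
-- 2. chron gapto(d='~it') ~> 0
-- 3. tally minus(x='~it') ~> 0
-- 4. exchanger re(v='~it', u_from='g', u_to='oz') ~> 0
-- 5. chron monthhop(n='24') ~> 2065-04-03


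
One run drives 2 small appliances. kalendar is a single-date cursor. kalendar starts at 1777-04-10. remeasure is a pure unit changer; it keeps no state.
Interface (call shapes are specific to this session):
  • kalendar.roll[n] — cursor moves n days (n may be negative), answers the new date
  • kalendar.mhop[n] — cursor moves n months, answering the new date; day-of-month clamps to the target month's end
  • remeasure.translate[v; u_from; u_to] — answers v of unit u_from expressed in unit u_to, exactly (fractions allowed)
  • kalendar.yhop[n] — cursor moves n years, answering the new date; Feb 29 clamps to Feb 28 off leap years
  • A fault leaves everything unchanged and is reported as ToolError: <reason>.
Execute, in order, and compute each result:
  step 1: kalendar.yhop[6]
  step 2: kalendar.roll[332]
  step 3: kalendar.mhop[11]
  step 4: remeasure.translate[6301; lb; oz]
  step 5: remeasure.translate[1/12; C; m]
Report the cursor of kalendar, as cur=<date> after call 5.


Answer: cur=1785-02-07

Derivation:
$ kalendar.yhop n: 6
= 1783-04-10
$ kalendar.roll n: 332
= 1784-03-07
$ kalendar.mhop n: 11
= 1785-02-07
$ remeasure.translate v: 6301 u_from: lb u_to: oz
= 100816
$ remeasure.translate v: 1/12 u_from: C u_to: m
= ToolError: incompatible units


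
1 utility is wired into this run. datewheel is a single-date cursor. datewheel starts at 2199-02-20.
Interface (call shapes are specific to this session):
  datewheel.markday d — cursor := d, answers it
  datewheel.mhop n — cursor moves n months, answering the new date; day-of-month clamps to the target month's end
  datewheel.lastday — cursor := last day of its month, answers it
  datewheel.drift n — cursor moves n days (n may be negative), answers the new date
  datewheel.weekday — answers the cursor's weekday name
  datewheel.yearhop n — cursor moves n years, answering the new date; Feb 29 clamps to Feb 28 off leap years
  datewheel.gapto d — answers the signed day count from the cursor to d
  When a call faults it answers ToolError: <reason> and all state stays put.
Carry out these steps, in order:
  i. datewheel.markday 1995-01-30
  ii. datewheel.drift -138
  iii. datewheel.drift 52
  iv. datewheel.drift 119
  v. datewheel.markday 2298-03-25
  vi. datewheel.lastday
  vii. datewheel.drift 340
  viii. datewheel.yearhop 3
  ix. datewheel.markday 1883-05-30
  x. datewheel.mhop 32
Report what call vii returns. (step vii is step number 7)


% datewheel.markday d='1995-01-30'
[out] 1995-01-30
% datewheel.drift n='-138'
[out] 1994-09-14
% datewheel.drift n='52'
[out] 1994-11-05
% datewheel.drift n='119'
[out] 1995-03-04
% datewheel.markday d='2298-03-25'
[out] 2298-03-25
% datewheel.lastday
[out] 2298-03-31
% datewheel.drift n='340'
[out] 2299-03-06
% datewheel.yearhop n='3'
[out] 2302-03-06
% datewheel.markday d='1883-05-30'
[out] 1883-05-30
% datewheel.mhop n='32'
[out] 1886-01-30

Answer: 2299-03-06
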